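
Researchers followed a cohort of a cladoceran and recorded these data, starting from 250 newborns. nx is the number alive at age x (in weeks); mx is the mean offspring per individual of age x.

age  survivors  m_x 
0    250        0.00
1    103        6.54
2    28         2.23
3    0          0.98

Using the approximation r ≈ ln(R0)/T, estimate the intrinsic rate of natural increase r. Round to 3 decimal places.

0.995

lx = nx/n0 = nx/250: 1, 0.412, 0.112, 0
R0 = Σ lx·mx = 0 + 2.69448 + 0.24976 + 0 = 2.94424
Σ x·lx·mx = 3.194; T = 3.194/2.94424 = 1.08483…
r ≈ ln(R0)/T = ln(2.94424)/1.08483… = 0.99541… → 0.995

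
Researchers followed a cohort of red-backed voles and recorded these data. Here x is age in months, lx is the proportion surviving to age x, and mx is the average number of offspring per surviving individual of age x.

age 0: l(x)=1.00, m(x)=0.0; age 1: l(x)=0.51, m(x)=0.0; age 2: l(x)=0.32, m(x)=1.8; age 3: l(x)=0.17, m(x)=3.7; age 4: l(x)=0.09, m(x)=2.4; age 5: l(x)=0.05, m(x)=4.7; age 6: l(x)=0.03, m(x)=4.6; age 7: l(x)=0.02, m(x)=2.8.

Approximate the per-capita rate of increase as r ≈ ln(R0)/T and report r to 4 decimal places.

R0 = Σ lx·mx = 0 + 0 + 0.576 + 0.629 + 0.216 + 0.235 + 0.138 + 0.056 = 1.85
Σ x·lx·mx = 6.298; T = 6.298/1.85 = 3.40432…
r ≈ ln(R0)/T = ln(1.85)/3.40432… = 0.180707… → 0.1807

0.1807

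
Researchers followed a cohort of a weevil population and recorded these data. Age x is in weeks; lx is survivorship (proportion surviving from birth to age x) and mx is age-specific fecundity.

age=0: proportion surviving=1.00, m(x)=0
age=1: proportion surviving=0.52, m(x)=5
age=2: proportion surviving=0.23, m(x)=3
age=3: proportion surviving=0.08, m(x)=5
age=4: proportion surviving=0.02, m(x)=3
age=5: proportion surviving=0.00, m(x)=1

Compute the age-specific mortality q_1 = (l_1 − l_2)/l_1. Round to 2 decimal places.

q_1 = (l_1 − l_2) / l_1 = (0.52 − 0.23) / 0.52
     = 0.29 / 0.52 = 0.557692… → 0.56

0.56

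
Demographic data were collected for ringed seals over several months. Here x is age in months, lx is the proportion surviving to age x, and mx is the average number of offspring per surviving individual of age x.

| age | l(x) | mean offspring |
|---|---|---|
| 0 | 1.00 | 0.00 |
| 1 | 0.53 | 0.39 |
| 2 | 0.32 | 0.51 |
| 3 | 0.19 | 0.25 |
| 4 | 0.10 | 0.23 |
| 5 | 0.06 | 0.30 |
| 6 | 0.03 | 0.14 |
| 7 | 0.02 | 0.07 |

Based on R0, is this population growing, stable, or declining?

R0 = Σ lx·mx = 0 + 0.2067 + 0.1632 + 0.0475 + 0.023 + 0.018 + 0.0042 + 0.0014 = 0.464
R0 < 1, so the population is declining.

declining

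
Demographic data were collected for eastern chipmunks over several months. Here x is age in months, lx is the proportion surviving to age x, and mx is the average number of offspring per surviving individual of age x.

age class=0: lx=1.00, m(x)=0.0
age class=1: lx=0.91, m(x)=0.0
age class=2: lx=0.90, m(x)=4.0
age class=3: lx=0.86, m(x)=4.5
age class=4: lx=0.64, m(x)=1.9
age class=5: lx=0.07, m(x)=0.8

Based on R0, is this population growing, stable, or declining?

R0 = Σ lx·mx = 0 + 0 + 3.6 + 3.87 + 1.216 + 0.056 = 8.742
R0 > 1, so the population is growing.

growing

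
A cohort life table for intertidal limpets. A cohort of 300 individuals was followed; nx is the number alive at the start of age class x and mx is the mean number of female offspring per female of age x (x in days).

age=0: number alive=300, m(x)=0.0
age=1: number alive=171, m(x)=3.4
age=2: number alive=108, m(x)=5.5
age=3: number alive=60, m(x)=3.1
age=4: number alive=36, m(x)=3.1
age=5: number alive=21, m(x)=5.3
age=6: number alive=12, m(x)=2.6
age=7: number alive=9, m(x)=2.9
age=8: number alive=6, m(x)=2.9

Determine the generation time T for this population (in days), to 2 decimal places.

lx = nx/n0 = nx/300: 1, 0.57, 0.36, 0.2, 0.12, 0.07, 0.04, 0.03, 0.02
lx·mx: 0, 1.938, 1.98, 0.62, 0.372, 0.371, 0.104, 0.087, 0.058 → R0 = 5.53
x·lx·mx: 0, 1.938, 3.96, 1.86, 1.488, 1.855, 0.624, 0.609, 0.464 → Σ = 12.798
T = 12.798 / 5.53 = 2.314286… → 2.31

2.31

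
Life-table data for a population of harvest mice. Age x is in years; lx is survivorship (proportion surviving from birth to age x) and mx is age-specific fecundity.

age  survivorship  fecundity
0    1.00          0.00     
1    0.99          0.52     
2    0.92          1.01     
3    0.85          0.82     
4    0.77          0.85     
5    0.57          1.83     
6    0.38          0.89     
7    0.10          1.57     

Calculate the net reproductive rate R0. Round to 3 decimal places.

4.334

lx·mx by age: 0, 0.5148, 0.9292, 0.697, 0.6545, 1.0431, 0.3382, 0.157
R0 = Σ lx·mx = 4.3338 → 4.334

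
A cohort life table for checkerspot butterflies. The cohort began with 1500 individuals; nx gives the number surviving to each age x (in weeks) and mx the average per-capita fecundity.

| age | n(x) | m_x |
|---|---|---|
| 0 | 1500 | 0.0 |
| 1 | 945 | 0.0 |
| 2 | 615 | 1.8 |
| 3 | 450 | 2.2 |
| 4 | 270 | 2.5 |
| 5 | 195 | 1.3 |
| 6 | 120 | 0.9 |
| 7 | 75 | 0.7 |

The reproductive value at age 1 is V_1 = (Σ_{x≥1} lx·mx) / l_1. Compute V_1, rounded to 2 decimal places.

3.37

lx = nx/n0 = nx/1500: 1, 0.63, 0.41, 0.3, 0.18, 0.13, 0.08, 0.05
lx·mx for x ≥ 1: 0, 0.738, 0.66, 0.45, 0.169, 0.072, 0.035 → sum = 2.124
V_1 = 2.124 / l_1 = 2.124 / 0.63 = 3.371429… → 3.37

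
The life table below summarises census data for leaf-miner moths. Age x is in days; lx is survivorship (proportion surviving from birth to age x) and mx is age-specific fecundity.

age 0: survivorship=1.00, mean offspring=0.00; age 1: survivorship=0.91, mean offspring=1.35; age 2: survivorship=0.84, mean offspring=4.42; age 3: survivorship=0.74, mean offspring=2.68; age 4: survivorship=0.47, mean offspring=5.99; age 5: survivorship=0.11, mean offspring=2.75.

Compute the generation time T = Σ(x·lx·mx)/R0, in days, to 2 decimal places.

2.73

lx·mx: 0, 1.2285, 3.7128, 1.9832, 2.8153, 0.3025 → R0 = 10.0423
x·lx·mx: 0, 1.2285, 7.4256, 5.9496, 11.2612, 1.5125 → Σ = 27.3774
T = 27.3774 / 10.0423 = 2.726208… → 2.73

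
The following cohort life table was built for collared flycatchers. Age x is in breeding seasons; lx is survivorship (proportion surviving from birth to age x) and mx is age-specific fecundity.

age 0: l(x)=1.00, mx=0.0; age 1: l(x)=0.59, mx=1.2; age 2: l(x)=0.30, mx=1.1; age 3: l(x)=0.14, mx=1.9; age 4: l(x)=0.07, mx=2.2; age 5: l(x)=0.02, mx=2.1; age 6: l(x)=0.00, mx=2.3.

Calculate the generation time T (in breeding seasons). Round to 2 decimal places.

1.99

lx·mx: 0, 0.708, 0.33, 0.266, 0.154, 0.042, 0 → R0 = 1.5
x·lx·mx: 0, 0.708, 0.66, 0.798, 0.616, 0.21, 0 → Σ = 2.992
T = 2.992 / 1.5 = 1.994667… → 1.99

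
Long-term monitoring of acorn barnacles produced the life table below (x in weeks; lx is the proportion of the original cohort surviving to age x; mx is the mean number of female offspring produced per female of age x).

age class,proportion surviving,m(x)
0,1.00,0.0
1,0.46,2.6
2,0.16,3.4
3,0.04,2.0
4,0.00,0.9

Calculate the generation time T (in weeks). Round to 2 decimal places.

lx·mx: 0, 1.196, 0.544, 0.08, 0 → R0 = 1.82
x·lx·mx: 0, 1.196, 1.088, 0.24, 0 → Σ = 2.524
T = 2.524 / 1.82 = 1.386813… → 1.39

1.39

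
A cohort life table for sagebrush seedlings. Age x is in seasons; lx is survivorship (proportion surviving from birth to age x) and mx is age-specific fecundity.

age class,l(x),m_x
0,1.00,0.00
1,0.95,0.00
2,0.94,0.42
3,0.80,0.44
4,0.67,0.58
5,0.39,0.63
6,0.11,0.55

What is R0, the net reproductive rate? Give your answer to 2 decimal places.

1.44

lx·mx by age: 0, 0, 0.3948, 0.352, 0.3886, 0.2457, 0.0605
R0 = Σ lx·mx = 1.4416 → 1.44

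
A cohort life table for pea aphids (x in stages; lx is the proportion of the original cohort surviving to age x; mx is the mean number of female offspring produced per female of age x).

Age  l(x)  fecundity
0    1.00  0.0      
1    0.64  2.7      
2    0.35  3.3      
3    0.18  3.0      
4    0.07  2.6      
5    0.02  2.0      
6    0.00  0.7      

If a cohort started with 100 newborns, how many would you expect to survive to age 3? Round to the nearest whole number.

18

Expected survivors = N0 · l_3 = 100 × 0.18 = 18 → 18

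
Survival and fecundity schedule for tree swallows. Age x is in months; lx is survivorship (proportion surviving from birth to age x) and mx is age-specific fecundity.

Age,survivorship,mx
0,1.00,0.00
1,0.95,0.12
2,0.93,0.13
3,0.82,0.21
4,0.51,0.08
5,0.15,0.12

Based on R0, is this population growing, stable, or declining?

R0 = Σ lx·mx = 0 + 0.114 + 0.1209 + 0.1722 + 0.0408 + 0.018 = 0.4659
R0 < 1, so the population is declining.

declining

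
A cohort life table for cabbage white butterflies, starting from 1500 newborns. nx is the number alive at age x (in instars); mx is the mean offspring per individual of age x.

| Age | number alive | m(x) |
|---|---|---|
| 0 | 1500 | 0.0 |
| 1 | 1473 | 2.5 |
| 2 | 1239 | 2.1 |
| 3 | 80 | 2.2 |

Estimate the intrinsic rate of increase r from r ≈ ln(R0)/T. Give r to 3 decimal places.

lx = nx/n0 = nx/1500: 1, 0.982, 0.826, 0.05333…
R0 = Σ lx·mx = 0 + 2.455 + 1.7346 + 0.11733… = 4.306933…
Σ x·lx·mx = 6.2762…; T = 6.2762…/4.306933… = 1.45723…
r ≈ ln(R0)/T = ln(4.306933…)/1.45723… = 1.00205… → 1.002

1.002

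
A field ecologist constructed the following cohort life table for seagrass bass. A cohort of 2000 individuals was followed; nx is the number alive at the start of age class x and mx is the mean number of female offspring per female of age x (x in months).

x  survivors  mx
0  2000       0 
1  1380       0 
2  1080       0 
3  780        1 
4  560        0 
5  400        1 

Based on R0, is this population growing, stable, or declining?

declining

lx = nx/n0 = nx/2000: 1, 0.69, 0.54, 0.39, 0.28, 0.2
R0 = Σ lx·mx = 0 + 0 + 0 + 0.39 + 0 + 0.2 = 0.59
R0 < 1, so the population is declining.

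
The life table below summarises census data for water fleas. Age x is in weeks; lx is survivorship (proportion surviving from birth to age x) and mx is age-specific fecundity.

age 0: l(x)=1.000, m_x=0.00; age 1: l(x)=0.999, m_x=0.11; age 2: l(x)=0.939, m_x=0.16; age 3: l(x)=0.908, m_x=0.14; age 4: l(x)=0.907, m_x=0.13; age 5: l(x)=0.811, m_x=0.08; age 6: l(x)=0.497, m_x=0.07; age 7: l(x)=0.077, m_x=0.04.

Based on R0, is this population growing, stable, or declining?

R0 = Σ lx·mx = 0 + 0.10989 + 0.15024 + 0.12712 + 0.11791 + 0.06488 + 0.03479 + 0.00308 = 0.60791
R0 < 1, so the population is declining.

declining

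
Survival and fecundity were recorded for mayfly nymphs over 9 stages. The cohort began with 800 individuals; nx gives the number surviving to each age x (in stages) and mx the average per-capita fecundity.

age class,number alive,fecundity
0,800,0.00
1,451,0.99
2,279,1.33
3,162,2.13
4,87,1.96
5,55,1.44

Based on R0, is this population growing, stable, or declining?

lx = nx/n0 = nx/800: 1, 0.56375, 0.34875, 0.2025, 0.10875, 0.06875
R0 = Σ lx·mx = 0 + 0.558113… + 0.463838… + 0.431325 + 0.21315… + 0.099… = 1.765425…
R0 > 1, so the population is growing.

growing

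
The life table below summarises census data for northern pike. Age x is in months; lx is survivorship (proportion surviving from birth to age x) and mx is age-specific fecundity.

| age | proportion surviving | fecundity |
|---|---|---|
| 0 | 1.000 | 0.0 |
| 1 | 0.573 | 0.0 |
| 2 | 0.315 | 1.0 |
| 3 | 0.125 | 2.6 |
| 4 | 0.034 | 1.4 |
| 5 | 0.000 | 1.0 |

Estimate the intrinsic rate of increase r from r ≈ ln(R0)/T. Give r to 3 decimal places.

-0.143

R0 = Σ lx·mx = 0 + 0 + 0.315 + 0.325 + 0.0476 + 0 = 0.6876
Σ x·lx·mx = 1.7954; T = 1.7954/0.6876 = 2.61111…
r ≈ ln(R0)/T = ln(0.6876)/2.61111… = -0.14344… → -0.143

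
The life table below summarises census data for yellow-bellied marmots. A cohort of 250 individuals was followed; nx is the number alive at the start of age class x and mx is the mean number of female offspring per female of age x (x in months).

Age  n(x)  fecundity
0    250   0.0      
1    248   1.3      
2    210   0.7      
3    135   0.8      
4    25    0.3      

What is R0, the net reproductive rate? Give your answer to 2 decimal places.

2.34

lx = nx/n0 = nx/250: 1, 0.992, 0.84, 0.54, 0.1
lx·mx by age: 0, 1.2896, 0.588, 0.432, 0.03
R0 = Σ lx·mx = 2.3396 → 2.34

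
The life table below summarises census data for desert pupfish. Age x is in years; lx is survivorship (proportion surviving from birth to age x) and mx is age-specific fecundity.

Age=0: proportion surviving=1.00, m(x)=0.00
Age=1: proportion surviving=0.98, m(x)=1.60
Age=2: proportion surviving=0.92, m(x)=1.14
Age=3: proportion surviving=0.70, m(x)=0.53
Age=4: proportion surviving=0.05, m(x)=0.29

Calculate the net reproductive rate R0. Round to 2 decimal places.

3.00

lx·mx by age: 0, 1.568, 1.0488, 0.371, 0.0145
R0 = Σ lx·mx = 3.0023 → 3.00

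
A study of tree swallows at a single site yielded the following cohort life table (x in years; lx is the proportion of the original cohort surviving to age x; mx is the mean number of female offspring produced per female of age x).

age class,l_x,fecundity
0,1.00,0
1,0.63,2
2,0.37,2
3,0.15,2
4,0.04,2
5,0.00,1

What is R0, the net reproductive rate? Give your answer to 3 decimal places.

2.380

lx·mx by age: 0, 1.26, 0.74, 0.3, 0.08, 0
R0 = Σ lx·mx = 2.38 → 2.380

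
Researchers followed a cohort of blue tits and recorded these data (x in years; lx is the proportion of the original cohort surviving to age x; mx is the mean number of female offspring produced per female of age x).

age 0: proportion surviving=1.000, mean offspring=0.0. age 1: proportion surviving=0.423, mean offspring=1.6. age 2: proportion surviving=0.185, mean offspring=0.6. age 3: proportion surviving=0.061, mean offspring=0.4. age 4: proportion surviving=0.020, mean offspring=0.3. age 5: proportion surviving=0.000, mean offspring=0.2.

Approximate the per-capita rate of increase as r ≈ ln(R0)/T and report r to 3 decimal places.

R0 = Σ lx·mx = 0 + 0.6768 + 0.111 + 0.0244 + 0.006 + 0 = 0.8182
Σ x·lx·mx = 0.996; T = 0.996/0.8182 = 1.21731…
r ≈ ln(R0)/T = ln(0.8182)/1.21731… = -0.16483… → -0.165

-0.165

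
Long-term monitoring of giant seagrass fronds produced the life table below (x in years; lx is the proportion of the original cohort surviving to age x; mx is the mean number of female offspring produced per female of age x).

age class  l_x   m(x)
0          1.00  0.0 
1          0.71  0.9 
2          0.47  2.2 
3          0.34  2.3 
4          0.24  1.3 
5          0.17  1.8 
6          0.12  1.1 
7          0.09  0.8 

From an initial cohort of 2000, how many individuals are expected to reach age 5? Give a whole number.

340

Expected survivors = N0 · l_5 = 2000 × 0.17 = 340 → 340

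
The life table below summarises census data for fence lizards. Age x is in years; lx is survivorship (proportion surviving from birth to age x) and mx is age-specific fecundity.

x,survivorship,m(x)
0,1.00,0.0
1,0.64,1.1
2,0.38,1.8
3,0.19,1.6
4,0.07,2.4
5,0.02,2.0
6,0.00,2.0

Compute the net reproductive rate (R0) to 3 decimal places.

1.900

lx·mx by age: 0, 0.704, 0.684, 0.304, 0.168, 0.04, 0
R0 = Σ lx·mx = 1.9 → 1.900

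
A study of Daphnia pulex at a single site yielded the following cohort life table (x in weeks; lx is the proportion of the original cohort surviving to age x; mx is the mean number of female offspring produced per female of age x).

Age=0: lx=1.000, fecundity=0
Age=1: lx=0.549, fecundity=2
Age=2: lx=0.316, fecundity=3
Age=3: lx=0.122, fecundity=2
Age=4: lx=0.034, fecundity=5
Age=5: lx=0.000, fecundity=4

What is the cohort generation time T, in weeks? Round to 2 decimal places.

lx·mx: 0, 1.098, 0.948, 0.244, 0.17, 0 → R0 = 2.46
x·lx·mx: 0, 1.098, 1.896, 0.732, 0.68, 0 → Σ = 4.406
T = 4.406 / 2.46 = 1.791057… → 1.79

1.79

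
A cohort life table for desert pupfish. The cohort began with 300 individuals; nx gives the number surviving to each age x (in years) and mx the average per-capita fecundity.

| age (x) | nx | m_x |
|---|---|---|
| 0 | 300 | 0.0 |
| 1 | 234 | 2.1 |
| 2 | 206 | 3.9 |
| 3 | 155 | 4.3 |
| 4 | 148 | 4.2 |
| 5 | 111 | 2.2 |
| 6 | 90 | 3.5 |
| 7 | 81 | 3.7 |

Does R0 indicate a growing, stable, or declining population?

lx = nx/n0 = nx/300: 1, 0.78, 0.68667…, 0.51667…, 0.49333…, 0.37, 0.3, 0.27
R0 = Σ lx·mx = 0 + 1.638 + 2.678… + 2.221667… + 2.072… + 0.814 + 1.05 + 0.999 = 11.472667…
R0 > 1, so the population is growing.

growing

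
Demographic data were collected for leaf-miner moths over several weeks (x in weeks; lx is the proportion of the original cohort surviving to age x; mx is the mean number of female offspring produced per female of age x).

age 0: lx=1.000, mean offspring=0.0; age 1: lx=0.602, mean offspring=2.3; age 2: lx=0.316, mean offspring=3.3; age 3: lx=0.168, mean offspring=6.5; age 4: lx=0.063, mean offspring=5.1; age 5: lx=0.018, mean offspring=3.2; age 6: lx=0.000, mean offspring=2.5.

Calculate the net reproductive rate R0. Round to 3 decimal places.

3.898

lx·mx by age: 0, 1.3846, 1.0428, 1.092, 0.3213, 0.0576, 0
R0 = Σ lx·mx = 3.8983 → 3.898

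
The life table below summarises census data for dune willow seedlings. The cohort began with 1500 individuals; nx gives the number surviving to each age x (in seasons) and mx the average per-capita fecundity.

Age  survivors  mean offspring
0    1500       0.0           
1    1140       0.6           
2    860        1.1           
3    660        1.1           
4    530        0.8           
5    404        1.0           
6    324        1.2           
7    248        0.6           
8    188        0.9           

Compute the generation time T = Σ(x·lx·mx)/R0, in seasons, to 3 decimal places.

lx = nx/n0 = nx/1500: 1, 0.76, 0.57333…, 0.44, 0.35333…, 0.26933…, 0.216, 0.16533…, 0.12533…
lx·mx: 0, 0.456, 0.630667…, 0.484, 0.282667…, 0.269333…, 0.2592, 0.0992…, 0.1128… → R0 = 2.593867…
x·lx·mx: 0, 0.456, 1.261333…, 1.452, 1.130667…, 1.346667…, 1.5552, 0.6944…, 0.9024… → Σ = 8.798667…
T = 8.798667… / 2.593867… = 3.392104… → 3.392

3.392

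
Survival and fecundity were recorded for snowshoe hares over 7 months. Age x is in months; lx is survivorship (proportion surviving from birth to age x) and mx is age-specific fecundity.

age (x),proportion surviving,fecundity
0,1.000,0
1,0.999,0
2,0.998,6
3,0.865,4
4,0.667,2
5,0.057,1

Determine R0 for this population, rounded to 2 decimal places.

10.84

lx·mx by age: 0, 0, 5.988, 3.46, 1.334, 0.057
R0 = Σ lx·mx = 10.839 → 10.84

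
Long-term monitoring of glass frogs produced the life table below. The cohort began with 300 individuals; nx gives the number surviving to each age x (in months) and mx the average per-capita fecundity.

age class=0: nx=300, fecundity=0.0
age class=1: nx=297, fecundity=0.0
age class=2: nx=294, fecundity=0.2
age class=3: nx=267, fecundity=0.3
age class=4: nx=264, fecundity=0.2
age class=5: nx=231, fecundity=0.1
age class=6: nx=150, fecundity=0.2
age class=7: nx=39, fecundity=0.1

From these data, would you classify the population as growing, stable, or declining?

declining

lx = nx/n0 = nx/300: 1, 0.99, 0.98, 0.89, 0.88, 0.77, 0.5, 0.13
R0 = Σ lx·mx = 0 + 0 + 0.196 + 0.267 + 0.176 + 0.077 + 0.1 + 0.013 = 0.829
R0 < 1, so the population is declining.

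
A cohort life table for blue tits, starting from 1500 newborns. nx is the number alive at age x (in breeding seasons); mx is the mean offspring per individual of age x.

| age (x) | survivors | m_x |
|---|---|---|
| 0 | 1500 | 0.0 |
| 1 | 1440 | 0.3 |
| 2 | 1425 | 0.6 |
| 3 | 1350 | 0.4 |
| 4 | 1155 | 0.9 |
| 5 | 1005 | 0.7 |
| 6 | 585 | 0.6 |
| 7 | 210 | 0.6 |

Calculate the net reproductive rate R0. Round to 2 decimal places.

lx = nx/n0 = nx/1500: 1, 0.96, 0.95, 0.9, 0.77, 0.67, 0.39, 0.14
lx·mx by age: 0, 0.288, 0.57, 0.36, 0.693, 0.469, 0.234, 0.084
R0 = Σ lx·mx = 2.698 → 2.70

2.70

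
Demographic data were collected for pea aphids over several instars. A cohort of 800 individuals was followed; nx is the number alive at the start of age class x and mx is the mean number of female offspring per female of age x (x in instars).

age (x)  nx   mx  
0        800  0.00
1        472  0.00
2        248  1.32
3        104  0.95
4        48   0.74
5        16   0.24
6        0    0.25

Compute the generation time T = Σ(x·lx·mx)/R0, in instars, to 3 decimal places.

lx = nx/n0 = nx/800: 1, 0.59, 0.31, 0.13, 0.06, 0.02, 0
lx·mx: 0, 0, 0.4092, 0.1235, 0.0444, 0.0048, 0 → R0 = 0.5819
x·lx·mx: 0, 0, 0.8184, 0.3705, 0.1776, 0.024, 0 → Σ = 1.3905
T = 1.3905 / 0.5819 = 2.389586… → 2.390

2.390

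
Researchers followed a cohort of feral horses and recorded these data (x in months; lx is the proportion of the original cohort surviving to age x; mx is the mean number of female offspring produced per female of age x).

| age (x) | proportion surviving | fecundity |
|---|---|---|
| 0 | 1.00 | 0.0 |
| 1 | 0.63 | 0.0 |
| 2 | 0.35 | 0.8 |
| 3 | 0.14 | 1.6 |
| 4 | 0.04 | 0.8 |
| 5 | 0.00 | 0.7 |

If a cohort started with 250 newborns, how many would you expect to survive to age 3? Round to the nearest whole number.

35

Expected survivors = N0 · l_3 = 250 × 0.14 = 35 → 35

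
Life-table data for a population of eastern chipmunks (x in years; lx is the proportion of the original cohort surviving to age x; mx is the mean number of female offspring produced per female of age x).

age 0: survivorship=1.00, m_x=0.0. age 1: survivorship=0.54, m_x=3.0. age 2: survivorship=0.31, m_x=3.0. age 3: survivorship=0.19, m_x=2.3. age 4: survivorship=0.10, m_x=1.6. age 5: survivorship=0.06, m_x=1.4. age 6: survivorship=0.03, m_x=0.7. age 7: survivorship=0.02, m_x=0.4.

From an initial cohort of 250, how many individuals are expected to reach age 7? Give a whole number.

Expected survivors = N0 · l_7 = 250 × 0.02 = 5 → 5

5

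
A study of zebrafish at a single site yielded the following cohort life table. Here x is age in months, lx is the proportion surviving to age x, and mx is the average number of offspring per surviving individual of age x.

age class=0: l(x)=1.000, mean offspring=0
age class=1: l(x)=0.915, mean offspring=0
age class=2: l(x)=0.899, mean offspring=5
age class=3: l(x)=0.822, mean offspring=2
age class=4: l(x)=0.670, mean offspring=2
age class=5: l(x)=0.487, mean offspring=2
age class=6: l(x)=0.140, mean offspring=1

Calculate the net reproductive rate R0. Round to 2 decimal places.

lx·mx by age: 0, 0, 4.495, 1.644, 1.34, 0.974, 0.14
R0 = Σ lx·mx = 8.593 → 8.59

8.59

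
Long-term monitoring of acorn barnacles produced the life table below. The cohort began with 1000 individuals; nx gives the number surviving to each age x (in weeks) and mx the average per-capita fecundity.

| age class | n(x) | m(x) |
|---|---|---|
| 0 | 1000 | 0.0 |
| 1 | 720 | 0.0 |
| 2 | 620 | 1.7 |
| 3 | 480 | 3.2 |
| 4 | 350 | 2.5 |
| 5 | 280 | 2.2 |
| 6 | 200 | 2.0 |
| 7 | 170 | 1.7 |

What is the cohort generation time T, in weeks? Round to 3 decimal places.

3.715

lx = nx/n0 = nx/1000: 1, 0.72, 0.62, 0.48, 0.35, 0.28, 0.2, 0.17
lx·mx: 0, 0, 1.054, 1.536, 0.875, 0.616, 0.4, 0.289 → R0 = 4.77
x·lx·mx: 0, 0, 2.108, 4.608, 3.5, 3.08, 2.4, 2.023 → Σ = 17.719
T = 17.719 / 4.77 = 3.714675… → 3.715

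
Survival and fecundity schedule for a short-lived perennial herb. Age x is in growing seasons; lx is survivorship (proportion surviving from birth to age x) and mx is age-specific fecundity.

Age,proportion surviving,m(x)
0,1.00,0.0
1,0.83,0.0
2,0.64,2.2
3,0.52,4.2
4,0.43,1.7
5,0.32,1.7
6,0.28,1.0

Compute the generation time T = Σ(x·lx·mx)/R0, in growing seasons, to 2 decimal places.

lx·mx: 0, 0, 1.408, 2.184, 0.731, 0.544, 0.28 → R0 = 5.147
x·lx·mx: 0, 0, 2.816, 6.552, 2.924, 2.72, 1.68 → Σ = 16.692
T = 16.692 / 5.147 = 3.243054… → 3.24

3.24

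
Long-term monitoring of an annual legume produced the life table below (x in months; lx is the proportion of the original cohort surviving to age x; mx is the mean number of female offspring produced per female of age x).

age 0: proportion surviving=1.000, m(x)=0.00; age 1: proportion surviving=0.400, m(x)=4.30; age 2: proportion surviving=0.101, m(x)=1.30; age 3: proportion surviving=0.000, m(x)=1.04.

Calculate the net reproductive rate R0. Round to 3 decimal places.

lx·mx by age: 0, 1.72, 0.1313, 0
R0 = Σ lx·mx = 1.8513 → 1.851

1.851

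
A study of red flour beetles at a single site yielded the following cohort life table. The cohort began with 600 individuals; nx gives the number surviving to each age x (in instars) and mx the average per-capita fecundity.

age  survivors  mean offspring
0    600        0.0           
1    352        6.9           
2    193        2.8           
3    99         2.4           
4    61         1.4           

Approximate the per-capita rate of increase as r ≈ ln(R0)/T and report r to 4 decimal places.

1.2280

lx = nx/n0 = nx/600: 1, 0.58667…, 0.32167…, 0.165, 0.10167…
R0 = Σ lx·mx = 0 + 4.048… + 0.90067… + 0.396 + 0.14233… = 5.487…
Σ x·lx·mx = 7.606667…; T = 7.606667…/5.487… = 1.38631…
r ≈ ln(R0)/T = ln(5.487…)/1.38631… = 1.227998… → 1.2280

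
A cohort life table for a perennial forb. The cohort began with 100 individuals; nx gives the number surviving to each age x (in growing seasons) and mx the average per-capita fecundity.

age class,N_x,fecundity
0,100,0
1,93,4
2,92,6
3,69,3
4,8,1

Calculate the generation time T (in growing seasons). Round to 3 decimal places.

1.869

lx = nx/n0 = nx/100: 1, 0.93, 0.92, 0.69, 0.08
lx·mx: 0, 3.72, 5.52, 2.07, 0.08 → R0 = 11.39
x·lx·mx: 0, 3.72, 11.04, 6.21, 0.32 → Σ = 21.29
T = 21.29 / 11.39 = 1.869183… → 1.869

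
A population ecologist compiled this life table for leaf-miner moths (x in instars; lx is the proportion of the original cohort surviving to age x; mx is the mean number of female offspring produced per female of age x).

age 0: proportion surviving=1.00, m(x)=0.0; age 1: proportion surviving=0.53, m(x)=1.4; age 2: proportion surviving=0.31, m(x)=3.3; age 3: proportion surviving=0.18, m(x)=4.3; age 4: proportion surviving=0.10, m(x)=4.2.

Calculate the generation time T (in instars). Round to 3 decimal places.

2.295

lx·mx: 0, 0.742, 1.023, 0.774, 0.42 → R0 = 2.959
x·lx·mx: 0, 0.742, 2.046, 2.322, 1.68 → Σ = 6.79
T = 6.79 / 2.959 = 2.294694… → 2.295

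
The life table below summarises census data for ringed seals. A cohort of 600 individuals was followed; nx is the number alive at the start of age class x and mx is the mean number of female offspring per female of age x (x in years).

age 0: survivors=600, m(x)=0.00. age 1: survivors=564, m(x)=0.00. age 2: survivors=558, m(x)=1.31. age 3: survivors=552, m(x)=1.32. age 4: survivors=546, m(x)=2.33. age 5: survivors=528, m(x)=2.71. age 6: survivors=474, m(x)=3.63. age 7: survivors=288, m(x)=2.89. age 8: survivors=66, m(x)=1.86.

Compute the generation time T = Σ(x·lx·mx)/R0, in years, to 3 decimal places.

4.829

lx = nx/n0 = nx/600: 1, 0.94, 0.93, 0.92, 0.91, 0.88, 0.79, 0.48, 0.11
lx·mx: 0, 0, 1.2183, 1.2144, 2.1203, 2.3848, 2.8677, 1.3872, 0.2046 → R0 = 11.3973
x·lx·mx: 0, 0, 2.4366, 3.6432, 8.4812, 11.924, 17.2062, 9.7104, 1.6368 → Σ = 55.0384
T = 55.0384 / 11.3973 = 4.829074… → 4.829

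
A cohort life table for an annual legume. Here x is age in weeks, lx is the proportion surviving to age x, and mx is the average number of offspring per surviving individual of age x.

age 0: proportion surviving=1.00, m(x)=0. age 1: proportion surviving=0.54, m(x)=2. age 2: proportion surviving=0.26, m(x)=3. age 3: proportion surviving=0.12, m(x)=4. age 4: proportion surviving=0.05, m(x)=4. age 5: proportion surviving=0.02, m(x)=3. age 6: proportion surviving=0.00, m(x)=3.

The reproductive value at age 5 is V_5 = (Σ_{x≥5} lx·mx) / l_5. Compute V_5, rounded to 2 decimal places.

lx·mx for x ≥ 5: 0.06, 0 → sum = 0.06
V_5 = 0.06 / l_5 = 0.06 / 0.02 = 3 → 3.00

3.00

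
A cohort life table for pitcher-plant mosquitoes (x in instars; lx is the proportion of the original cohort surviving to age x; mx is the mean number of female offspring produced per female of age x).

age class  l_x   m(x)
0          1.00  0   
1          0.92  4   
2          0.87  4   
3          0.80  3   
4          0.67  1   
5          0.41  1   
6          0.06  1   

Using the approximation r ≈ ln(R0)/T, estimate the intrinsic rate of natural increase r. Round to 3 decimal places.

R0 = Σ lx·mx = 0 + 3.68 + 3.48 + 2.4 + 0.67 + 0.41 + 0.06 = 10.7
Σ x·lx·mx = 22.93; T = 22.93/10.7 = 2.14299…
r ≈ ln(R0)/T = ln(10.7)/2.14299… = 1.10604… → 1.106

1.106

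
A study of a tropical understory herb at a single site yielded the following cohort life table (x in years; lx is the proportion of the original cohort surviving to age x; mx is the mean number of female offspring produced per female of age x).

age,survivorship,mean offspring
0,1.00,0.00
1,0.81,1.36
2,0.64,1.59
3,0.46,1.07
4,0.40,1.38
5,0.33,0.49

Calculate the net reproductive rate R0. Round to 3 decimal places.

lx·mx by age: 0, 1.1016, 1.0176, 0.4922, 0.552, 0.1617
R0 = Σ lx·mx = 3.3251 → 3.325

3.325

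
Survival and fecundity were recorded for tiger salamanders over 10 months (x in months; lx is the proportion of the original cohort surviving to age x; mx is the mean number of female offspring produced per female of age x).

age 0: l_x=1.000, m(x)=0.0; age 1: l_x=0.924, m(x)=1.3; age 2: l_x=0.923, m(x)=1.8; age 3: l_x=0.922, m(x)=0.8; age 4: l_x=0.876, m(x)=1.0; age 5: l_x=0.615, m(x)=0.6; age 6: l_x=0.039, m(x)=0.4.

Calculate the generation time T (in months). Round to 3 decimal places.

2.506

lx·mx: 0, 1.2012, 1.6614, 0.7376, 0.876, 0.369, 0.0156 → R0 = 4.8608
x·lx·mx: 0, 1.2012, 3.3228, 2.2128, 3.504, 1.845, 0.0936 → Σ = 12.1794
T = 12.1794 / 4.8608 = 2.505637… → 2.506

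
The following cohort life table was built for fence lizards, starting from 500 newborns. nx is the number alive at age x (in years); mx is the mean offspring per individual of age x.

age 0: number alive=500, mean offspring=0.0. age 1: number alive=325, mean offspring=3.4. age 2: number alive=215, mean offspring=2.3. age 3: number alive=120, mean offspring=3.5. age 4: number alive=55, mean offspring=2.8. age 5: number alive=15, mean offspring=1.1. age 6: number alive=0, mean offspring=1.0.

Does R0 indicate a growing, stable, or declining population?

lx = nx/n0 = nx/500: 1, 0.65, 0.43, 0.24, 0.11, 0.03, 0
R0 = Σ lx·mx = 0 + 2.21 + 0.989 + 0.84 + 0.308 + 0.033 + 0 = 4.38
R0 > 1, so the population is growing.

growing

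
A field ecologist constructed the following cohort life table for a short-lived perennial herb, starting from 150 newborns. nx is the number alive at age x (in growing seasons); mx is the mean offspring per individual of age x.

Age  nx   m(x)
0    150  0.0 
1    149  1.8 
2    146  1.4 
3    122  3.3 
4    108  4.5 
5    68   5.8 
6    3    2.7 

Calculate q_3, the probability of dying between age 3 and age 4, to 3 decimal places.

0.115

lx = nx/n0 = nx/150: 1, 0.99333…, 0.97333…, 0.81333…, 0.72, 0.45333…, 0.02
q_3 = (l_3 − l_4) / l_3 = (0.813333… − 0.72) / 0.813333…
     = 0.093333… / 0.813333… = 0.114754… → 0.115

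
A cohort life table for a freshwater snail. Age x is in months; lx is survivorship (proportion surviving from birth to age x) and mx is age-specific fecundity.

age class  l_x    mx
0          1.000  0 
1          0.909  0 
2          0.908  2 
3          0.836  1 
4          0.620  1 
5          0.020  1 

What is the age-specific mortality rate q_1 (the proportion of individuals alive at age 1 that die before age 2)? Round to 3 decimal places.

q_1 = (l_1 − l_2) / l_1 = (0.909 − 0.908) / 0.909
     = 0.001 / 0.909 = 0.0011… → 0.001

0.001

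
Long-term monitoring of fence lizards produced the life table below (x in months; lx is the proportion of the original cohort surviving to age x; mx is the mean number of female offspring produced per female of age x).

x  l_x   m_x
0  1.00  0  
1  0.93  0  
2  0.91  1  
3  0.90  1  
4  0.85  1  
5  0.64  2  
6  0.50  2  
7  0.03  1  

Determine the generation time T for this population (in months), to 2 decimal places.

4.13

lx·mx: 0, 0, 0.91, 0.9, 0.85, 1.28, 1, 0.03 → R0 = 4.97
x·lx·mx: 0, 0, 1.82, 2.7, 3.4, 6.4, 6, 0.21 → Σ = 20.53
T = 20.53 / 4.97 = 4.130785… → 4.13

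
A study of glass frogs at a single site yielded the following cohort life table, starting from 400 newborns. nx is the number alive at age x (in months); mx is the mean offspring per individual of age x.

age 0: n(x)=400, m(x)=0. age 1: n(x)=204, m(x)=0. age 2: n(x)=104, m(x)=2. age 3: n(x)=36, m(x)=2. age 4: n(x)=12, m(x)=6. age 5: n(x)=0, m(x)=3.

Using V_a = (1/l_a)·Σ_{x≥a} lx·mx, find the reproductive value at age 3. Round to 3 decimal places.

lx = nx/n0 = nx/400: 1, 0.51, 0.26, 0.09, 0.03, 0
lx·mx for x ≥ 3: 0.18, 0.18, 0 → sum = 0.36
V_3 = 0.36 / l_3 = 0.36 / 0.09 = 4 → 4.000

4.000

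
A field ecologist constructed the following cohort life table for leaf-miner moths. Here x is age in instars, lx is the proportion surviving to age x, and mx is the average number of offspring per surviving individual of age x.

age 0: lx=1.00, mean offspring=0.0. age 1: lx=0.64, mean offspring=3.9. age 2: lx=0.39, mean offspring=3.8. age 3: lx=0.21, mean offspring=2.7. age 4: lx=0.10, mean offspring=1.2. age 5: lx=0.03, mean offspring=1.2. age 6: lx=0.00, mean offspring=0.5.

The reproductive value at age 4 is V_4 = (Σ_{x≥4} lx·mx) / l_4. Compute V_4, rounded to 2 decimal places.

1.56

lx·mx for x ≥ 4: 0.12, 0.036, 0 → sum = 0.156
V_4 = 0.156 / l_4 = 0.156 / 0.1 = 1.56 → 1.56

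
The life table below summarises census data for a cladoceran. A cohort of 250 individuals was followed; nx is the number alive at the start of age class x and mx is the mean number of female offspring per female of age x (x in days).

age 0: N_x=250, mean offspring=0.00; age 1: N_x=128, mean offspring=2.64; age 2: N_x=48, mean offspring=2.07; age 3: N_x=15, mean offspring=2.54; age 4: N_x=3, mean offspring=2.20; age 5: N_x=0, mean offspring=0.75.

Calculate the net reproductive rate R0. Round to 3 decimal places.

lx = nx/n0 = nx/250: 1, 0.512, 0.192, 0.06, 0.012, 0
lx·mx by age: 0, 1.35168, 0.39744, 0.1524, 0.0264, 0
R0 = Σ lx·mx = 1.92792 → 1.928

1.928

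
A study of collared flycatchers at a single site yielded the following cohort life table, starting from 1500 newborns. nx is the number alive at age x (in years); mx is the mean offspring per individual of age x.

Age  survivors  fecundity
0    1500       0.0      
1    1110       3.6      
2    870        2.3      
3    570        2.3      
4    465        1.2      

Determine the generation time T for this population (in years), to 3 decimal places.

lx = nx/n0 = nx/1500: 1, 0.74, 0.58, 0.38, 0.31
lx·mx: 0, 2.664, 1.334, 0.874, 0.372 → R0 = 5.244
x·lx·mx: 0, 2.664, 2.668, 2.622, 1.488 → Σ = 9.442
T = 9.442 / 5.244 = 1.800534… → 1.801

1.801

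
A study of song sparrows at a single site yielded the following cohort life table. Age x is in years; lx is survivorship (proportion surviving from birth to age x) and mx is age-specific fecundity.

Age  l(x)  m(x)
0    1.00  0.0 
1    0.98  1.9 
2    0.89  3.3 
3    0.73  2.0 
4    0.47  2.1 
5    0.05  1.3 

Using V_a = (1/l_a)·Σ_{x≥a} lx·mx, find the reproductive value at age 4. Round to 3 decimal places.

2.238

lx·mx for x ≥ 4: 0.987, 0.065 → sum = 1.052
V_4 = 1.052 / l_4 = 1.052 / 0.47 = 2.238298… → 2.238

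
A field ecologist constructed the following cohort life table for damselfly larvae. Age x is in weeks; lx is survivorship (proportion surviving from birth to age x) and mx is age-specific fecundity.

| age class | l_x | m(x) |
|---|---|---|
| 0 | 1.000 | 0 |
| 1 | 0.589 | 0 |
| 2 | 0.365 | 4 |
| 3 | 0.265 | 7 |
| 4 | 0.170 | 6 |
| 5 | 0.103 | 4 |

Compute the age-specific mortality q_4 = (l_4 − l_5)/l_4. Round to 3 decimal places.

q_4 = (l_4 − l_5) / l_4 = (0.17 − 0.103) / 0.17
     = 0.067 / 0.17 = 0.394118… → 0.394

0.394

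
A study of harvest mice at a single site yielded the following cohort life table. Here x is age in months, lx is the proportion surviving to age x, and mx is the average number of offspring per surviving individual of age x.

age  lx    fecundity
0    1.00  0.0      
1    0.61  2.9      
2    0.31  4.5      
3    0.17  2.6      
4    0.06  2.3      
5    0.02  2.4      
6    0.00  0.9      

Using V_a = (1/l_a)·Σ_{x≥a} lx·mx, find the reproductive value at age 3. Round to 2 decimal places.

lx·mx for x ≥ 3: 0.442, 0.138, 0.048, 0 → sum = 0.628
V_3 = 0.628 / l_3 = 0.628 / 0.17 = 3.694118… → 3.69

3.69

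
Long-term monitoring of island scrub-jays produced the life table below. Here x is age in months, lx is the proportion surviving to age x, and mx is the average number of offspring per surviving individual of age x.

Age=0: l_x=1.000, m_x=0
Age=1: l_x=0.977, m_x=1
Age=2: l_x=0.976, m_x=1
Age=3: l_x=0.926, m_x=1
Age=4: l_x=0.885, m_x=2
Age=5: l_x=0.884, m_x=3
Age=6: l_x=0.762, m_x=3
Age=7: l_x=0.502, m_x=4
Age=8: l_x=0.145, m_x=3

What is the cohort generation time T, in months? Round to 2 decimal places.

4.76

lx·mx: 0, 0.977, 0.976, 0.926, 1.77, 2.652, 2.286, 2.008, 0.435 → R0 = 12.03
x·lx·mx: 0, 0.977, 1.952, 2.778, 7.08, 13.26, 13.716, 14.056, 3.48 → Σ = 57.299
T = 57.299 / 12.03 = 4.763009… → 4.76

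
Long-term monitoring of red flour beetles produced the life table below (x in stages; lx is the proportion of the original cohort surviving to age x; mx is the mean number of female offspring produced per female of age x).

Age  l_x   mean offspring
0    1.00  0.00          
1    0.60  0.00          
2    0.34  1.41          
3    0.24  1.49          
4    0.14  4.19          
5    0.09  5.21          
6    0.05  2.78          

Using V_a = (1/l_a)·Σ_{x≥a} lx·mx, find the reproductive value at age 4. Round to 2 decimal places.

8.53

lx·mx for x ≥ 4: 0.5866, 0.4689, 0.139 → sum = 1.1945
V_4 = 1.1945 / l_4 = 1.1945 / 0.14 = 8.532143… → 8.53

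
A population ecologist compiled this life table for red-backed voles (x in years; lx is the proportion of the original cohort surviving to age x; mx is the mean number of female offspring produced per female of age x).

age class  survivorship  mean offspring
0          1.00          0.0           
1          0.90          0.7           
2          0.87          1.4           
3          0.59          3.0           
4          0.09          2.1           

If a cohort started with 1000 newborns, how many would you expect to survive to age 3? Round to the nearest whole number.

590

Expected survivors = N0 · l_3 = 1000 × 0.59 = 590 → 590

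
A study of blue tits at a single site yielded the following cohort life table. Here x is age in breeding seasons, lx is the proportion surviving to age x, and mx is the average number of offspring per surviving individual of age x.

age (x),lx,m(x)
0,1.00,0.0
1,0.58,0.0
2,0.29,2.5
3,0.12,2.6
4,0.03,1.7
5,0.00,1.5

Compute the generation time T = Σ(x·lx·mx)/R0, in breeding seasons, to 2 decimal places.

2.38

lx·mx: 0, 0, 0.725, 0.312, 0.051, 0 → R0 = 1.088
x·lx·mx: 0, 0, 1.45, 0.936, 0.204, 0 → Σ = 2.59
T = 2.59 / 1.088 = 2.380515… → 2.38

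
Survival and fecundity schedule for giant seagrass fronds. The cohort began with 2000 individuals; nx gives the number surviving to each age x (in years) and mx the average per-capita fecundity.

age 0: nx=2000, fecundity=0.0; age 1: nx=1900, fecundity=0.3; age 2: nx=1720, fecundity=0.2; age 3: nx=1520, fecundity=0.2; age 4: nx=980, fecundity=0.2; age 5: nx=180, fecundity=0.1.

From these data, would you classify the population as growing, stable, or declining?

declining

lx = nx/n0 = nx/2000: 1, 0.95, 0.86, 0.76, 0.49, 0.09
R0 = Σ lx·mx = 0 + 0.285 + 0.172 + 0.152 + 0.098 + 0.009 = 0.716
R0 < 1, so the population is declining.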